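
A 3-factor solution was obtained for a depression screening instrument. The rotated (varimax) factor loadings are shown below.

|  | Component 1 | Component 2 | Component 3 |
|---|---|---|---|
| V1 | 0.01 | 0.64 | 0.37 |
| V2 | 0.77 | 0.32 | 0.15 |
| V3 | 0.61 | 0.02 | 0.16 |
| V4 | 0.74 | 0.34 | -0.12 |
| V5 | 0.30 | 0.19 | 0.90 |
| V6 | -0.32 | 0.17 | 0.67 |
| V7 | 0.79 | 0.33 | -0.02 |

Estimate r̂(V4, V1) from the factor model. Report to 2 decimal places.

0.18

r̂ = Σ λ_i·λ_j across factors = (0.74)(0.01) + (0.34)(0.64) + (-0.12)(0.37)
  = +0.0074 +0.2176 -0.0444 = 0.1806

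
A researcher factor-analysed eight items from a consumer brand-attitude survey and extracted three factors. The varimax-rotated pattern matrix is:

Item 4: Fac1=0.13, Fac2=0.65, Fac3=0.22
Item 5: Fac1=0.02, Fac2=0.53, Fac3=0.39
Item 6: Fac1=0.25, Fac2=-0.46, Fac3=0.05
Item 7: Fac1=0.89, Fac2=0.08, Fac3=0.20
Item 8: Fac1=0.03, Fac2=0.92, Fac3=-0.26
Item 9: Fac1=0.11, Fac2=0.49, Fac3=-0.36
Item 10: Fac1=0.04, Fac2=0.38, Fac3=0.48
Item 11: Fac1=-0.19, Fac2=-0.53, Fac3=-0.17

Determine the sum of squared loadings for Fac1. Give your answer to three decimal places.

0.923

SS loadings for Fac1 = 0.13² + 0.02² + 0.25² + 0.89² + 0.03² + 0.11² + 0.04² + (-0.19)² = 0.0169 + 0.0004 + 0.0625 + 0.7921 + 0.0009 + 0.0121 + 0.0016 + 0.0361 = 0.9226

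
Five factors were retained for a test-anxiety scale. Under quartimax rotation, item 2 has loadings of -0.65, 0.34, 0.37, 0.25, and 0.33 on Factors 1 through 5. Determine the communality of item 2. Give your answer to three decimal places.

0.846

h² = (-0.65)² + 0.34² + 0.37² + 0.25² + 0.33² = 0.4225 + 0.1156 + 0.1369 + 0.0625 + 0.1089 = 0.8464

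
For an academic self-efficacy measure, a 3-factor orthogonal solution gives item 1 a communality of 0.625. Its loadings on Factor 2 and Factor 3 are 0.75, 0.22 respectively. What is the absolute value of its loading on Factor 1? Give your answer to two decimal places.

Under orthogonal rotation h² = Σλ², so λ_Factor 1² = h² − (0.6109) = 0.625 − 0.6109 = 0.0141.
|λ| = √0.0141 = 0.1187.

0.12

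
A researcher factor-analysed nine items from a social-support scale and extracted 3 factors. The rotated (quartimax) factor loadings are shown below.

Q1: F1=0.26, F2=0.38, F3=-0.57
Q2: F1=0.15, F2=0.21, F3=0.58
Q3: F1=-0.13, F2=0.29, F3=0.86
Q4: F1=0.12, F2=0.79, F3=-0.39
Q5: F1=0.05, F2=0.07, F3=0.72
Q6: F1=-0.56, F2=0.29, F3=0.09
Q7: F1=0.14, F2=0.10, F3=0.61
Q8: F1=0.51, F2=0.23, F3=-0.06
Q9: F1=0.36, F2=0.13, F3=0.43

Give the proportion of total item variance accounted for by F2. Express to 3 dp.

SS loadings for F2 = 0.38² + 0.21² + 0.29² + 0.79² + 0.07² + 0.29² + 0.10² + 0.23² + 0.13² = 1.0655
Proportion of variance = 1.0655 / 9 = 0.1184.

0.118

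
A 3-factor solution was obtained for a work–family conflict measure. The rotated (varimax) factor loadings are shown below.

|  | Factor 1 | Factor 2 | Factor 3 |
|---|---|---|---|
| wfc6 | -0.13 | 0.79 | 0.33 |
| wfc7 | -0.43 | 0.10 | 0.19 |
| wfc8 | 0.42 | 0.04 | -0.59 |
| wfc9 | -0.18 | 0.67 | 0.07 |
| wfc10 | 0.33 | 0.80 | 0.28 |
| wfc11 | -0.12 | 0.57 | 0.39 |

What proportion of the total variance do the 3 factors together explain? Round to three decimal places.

0.552

Communalities: 0.7499, 0.2310, 0.5261, 0.4862, 0.8273, 0.4914; Σh² = 3.3119.
Total variance with 6 standardized items is 6, so the solution explains 3.3119/6 = 0.5520.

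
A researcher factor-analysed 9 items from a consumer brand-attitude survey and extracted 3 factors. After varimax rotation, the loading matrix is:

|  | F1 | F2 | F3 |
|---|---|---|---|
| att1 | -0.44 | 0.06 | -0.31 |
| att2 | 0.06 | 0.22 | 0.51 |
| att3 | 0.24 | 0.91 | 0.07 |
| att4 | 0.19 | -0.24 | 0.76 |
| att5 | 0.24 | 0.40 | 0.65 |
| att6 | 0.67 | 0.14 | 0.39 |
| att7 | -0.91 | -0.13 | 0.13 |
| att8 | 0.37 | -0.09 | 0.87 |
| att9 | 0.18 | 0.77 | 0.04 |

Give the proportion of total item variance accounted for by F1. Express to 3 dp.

0.199

SS loadings for F1 = (-0.44)² + 0.06² + 0.24² + 0.19² + 0.24² + 0.67² + (-0.91)² + 0.37² + 0.18² = 1.7948
Proportion of variance = 1.7948 / 9 = 0.1994.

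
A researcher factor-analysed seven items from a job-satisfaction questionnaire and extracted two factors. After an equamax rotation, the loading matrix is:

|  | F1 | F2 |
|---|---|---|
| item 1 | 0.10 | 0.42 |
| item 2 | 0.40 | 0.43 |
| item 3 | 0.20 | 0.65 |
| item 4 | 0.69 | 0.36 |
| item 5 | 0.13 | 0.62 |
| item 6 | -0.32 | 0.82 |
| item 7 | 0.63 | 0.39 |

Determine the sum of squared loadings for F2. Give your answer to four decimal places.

2.1223

SS loadings for F2 = 0.42² + 0.43² + 0.65² + 0.36² + 0.62² + 0.82² + 0.39² = 0.1764 + 0.1849 + 0.4225 + 0.1296 + 0.3844 + 0.6724 + 0.1521 = 2.1223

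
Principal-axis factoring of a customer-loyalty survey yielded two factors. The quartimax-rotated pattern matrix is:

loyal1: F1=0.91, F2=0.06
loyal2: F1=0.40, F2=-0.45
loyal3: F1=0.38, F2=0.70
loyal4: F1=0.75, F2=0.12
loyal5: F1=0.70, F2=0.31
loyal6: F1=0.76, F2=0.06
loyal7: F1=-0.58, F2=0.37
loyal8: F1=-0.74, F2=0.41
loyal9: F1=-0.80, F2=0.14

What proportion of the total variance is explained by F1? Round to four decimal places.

0.4763

SS loadings for F1 = 0.91² + 0.40² + 0.38² + 0.75² + 0.70² + 0.76² + (-0.58)² + (-0.74)² + (-0.80)² = 4.2866
Proportion of variance = 4.2866 / 9 = 0.4763.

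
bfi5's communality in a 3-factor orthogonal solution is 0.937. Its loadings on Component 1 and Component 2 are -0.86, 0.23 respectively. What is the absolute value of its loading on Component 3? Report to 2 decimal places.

0.38

Under orthogonal rotation h² = Σλ², so λ_Component 3² = h² − (0.7925) = 0.937 − 0.7925 = 0.1445.
|λ| = √0.1445 = 0.3801.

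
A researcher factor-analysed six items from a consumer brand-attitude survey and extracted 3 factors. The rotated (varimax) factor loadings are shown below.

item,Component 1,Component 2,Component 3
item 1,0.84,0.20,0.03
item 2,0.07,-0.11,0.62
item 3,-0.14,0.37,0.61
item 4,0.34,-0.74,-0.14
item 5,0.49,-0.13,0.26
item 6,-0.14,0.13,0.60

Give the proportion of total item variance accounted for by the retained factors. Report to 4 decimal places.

Communalities: 0.7465, 0.4014, 0.5286, 0.6828, 0.3246, 0.3965; Σh² = 3.0804.
Total variance with 6 standardized items is 6, so the solution explains 3.0804/6 = 0.5134.

0.5134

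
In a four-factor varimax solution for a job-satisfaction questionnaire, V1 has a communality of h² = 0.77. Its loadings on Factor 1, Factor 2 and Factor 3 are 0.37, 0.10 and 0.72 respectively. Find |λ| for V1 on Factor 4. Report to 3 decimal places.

0.324

Under orthogonal rotation h² = Σλ², so λ_Factor 4² = h² − (0.6653) = 0.77 − 0.6653 = 0.1047.
|λ| = √0.1047 = 0.3236.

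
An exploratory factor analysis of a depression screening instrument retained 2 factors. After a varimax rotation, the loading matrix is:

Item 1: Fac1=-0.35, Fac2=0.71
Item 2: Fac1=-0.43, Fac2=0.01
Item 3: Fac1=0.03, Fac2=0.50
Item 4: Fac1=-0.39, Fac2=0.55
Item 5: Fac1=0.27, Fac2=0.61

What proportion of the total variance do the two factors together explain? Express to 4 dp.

0.3924

Communalities: 0.6266, 0.1850, 0.2509, 0.4546, 0.4450; Σh² = 1.9621.
Total variance with 5 standardized items is 5, so the solution explains 1.9621/5 = 0.3924.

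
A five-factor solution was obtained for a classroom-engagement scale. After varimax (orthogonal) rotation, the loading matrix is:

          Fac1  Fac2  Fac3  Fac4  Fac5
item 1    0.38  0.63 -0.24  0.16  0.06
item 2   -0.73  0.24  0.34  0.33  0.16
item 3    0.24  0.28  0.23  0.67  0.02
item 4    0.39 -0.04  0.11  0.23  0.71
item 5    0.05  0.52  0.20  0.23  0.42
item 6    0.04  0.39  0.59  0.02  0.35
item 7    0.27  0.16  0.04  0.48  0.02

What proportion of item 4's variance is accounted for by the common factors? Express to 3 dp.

h² = 0.39² + (-0.04)² + 0.11² + 0.23² + 0.71² = 0.1521 + 0.0016 + 0.0121 + 0.0529 + 0.5041 = 0.7228

0.723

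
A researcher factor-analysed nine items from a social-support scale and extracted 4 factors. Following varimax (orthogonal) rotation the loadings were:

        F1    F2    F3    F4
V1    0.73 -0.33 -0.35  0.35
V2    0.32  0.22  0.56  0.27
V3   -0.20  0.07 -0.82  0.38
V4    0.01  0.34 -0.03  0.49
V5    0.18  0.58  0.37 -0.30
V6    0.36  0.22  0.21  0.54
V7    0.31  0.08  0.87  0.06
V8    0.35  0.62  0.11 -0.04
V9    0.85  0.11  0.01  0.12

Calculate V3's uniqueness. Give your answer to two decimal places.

0.14

h² = (-0.20)² + 0.07² + (-0.82)² + 0.38² = 0.0400 + 0.0049 + 0.6724 + 0.1444 = 0.8617
Uniqueness u² = 1 − h² = 1 − 0.8617 = 0.1383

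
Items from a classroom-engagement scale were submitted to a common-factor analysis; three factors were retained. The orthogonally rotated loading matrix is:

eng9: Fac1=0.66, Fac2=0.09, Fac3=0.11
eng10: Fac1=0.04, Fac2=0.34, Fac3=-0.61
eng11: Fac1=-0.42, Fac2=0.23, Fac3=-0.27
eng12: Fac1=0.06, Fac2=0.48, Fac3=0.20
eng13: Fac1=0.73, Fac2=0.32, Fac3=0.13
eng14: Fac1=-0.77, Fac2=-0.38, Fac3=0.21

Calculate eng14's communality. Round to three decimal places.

h² = (-0.77)² + (-0.38)² + 0.21² = 0.5929 + 0.1444 + 0.0441 = 0.7814

0.781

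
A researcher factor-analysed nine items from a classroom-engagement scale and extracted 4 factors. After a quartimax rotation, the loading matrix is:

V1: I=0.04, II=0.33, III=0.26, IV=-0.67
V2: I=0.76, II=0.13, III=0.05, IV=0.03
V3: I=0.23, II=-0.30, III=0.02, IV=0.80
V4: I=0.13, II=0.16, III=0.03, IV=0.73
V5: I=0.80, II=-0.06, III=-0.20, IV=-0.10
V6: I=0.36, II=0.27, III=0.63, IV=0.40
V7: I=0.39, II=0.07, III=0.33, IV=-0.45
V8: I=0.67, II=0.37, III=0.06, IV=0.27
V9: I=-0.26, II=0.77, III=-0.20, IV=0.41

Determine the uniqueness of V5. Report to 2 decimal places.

h² = 0.80² + (-0.06)² + (-0.20)² + (-0.10)² = 0.6400 + 0.0036 + 0.0400 + 0.0100 = 0.6936
Uniqueness u² = 1 − h² = 1 − 0.6936 = 0.3064

0.31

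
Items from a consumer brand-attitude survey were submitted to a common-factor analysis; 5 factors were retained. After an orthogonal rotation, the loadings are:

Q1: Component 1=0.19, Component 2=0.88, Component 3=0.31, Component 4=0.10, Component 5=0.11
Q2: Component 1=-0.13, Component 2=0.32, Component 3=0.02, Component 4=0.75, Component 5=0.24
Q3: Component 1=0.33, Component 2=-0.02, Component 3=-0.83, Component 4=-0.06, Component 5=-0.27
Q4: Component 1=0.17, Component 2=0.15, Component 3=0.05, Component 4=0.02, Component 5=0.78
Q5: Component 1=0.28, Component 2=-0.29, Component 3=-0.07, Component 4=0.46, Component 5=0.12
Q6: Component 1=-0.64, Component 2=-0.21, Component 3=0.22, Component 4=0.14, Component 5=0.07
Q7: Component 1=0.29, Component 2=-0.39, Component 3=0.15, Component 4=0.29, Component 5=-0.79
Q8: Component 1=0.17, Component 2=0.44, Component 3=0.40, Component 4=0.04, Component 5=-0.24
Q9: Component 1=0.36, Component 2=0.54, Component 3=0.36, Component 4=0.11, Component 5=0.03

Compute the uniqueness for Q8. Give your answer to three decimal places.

0.558

h² = 0.17² + 0.44² + 0.40² + 0.04² + (-0.24)² = 0.0289 + 0.1936 + 0.1600 + 0.0016 + 0.0576 = 0.4417
Uniqueness u² = 1 − h² = 1 − 0.4417 = 0.5583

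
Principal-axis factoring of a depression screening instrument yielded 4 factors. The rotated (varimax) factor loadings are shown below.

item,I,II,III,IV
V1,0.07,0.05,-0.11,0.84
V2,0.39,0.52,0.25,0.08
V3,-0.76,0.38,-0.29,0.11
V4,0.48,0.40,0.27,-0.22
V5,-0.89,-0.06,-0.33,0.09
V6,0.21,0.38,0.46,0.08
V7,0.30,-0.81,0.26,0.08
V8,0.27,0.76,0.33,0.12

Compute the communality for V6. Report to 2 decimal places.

h² = 0.21² + 0.38² + 0.46² + 0.08² = 0.0441 + 0.1444 + 0.2116 + 0.0064 = 0.4065

0.41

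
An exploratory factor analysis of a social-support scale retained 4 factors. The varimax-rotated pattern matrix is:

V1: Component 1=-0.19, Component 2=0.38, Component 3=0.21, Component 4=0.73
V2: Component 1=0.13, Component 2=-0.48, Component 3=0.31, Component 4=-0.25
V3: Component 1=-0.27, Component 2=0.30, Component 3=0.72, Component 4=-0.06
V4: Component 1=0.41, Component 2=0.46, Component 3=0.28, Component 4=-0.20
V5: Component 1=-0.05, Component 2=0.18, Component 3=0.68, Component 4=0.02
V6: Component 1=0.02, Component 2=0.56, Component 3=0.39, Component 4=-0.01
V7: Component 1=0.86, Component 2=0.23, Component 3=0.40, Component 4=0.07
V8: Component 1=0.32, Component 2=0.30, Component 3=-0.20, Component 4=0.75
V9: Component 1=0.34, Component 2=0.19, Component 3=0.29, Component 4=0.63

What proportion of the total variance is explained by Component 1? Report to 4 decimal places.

SS loadings for Component 1 = (-0.19)² + 0.13² + (-0.27)² + 0.41² + (-0.05)² + 0.02² + 0.86² + 0.32² + 0.34² = 1.2545
Proportion of variance = 1.2545 / 9 = 0.1394.

0.1394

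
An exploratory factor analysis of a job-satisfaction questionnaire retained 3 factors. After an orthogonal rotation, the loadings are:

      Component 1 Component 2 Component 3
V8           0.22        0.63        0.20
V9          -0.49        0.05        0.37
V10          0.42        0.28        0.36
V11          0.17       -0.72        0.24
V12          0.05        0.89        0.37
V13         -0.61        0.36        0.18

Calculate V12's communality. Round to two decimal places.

h² = 0.05² + 0.89² + 0.37² = 0.0025 + 0.7921 + 0.1369 = 0.9315

0.93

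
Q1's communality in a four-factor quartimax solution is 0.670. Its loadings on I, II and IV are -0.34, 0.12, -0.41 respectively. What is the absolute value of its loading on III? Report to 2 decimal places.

0.61

Under orthogonal rotation h² = Σλ², so λ_III² = h² − (0.2981) = 0.670 − 0.2981 = 0.3719.
|λ| = √0.3719 = 0.6098.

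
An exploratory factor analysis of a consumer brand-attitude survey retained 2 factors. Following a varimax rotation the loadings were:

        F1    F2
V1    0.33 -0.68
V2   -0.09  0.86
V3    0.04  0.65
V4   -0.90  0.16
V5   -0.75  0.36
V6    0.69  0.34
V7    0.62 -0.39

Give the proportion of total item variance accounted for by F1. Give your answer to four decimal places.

0.3359

SS loadings for F1 = 0.33² + (-0.09)² + 0.04² + (-0.90)² + (-0.75)² + 0.69² + 0.62² = 2.3516
Proportion of variance = 2.3516 / 7 = 0.3359.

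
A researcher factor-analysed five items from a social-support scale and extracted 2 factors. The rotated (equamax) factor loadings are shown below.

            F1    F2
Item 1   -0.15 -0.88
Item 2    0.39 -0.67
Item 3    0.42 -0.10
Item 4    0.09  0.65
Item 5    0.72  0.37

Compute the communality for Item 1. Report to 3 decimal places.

0.797

h² = (-0.15)² + (-0.88)² = 0.0225 + 0.7744 = 0.7969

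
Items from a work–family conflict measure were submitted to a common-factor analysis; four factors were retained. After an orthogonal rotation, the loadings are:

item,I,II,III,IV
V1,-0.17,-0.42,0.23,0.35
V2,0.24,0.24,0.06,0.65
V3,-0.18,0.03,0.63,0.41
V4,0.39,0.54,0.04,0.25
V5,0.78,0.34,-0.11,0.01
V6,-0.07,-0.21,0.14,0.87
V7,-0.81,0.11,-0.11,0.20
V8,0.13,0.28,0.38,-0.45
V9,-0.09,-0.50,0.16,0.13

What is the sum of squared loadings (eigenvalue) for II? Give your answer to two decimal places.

1.03

SS loadings for II = (-0.42)² + 0.24² + 0.03² + 0.54² + 0.34² + (-0.21)² + 0.11² + 0.28² + (-0.50)² = 0.1764 + 0.0576 + 0.0009 + 0.2916 + 0.1156 + 0.0441 + 0.0121 + 0.0784 + 0.2500 = 1.0267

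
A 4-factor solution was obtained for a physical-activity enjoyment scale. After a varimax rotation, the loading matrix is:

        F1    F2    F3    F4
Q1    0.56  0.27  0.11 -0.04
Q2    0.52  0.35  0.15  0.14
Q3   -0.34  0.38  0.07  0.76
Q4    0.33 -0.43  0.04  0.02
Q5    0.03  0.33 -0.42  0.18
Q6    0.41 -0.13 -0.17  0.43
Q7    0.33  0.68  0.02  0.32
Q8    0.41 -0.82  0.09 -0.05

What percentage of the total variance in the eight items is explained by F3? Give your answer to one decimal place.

SS loadings for F3 = 0.11² + 0.15² + 0.07² + 0.04² + (-0.42)² + (-0.17)² + 0.02² + 0.09² = 0.2549
With 8 standardized items, total variance = 8. Proportion = 0.2549/8 = 0.0319 → 3.19%.

3.2%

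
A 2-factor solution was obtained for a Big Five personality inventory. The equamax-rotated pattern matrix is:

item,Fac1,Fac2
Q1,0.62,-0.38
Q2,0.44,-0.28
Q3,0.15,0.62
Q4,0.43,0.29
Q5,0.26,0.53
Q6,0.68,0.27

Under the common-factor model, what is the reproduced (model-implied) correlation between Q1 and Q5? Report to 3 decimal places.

r̂ = Σ λ_i·λ_j across factors = (0.62)(0.26) + (-0.38)(0.53)
  = +0.1612 -0.2014 = -0.0402

-0.040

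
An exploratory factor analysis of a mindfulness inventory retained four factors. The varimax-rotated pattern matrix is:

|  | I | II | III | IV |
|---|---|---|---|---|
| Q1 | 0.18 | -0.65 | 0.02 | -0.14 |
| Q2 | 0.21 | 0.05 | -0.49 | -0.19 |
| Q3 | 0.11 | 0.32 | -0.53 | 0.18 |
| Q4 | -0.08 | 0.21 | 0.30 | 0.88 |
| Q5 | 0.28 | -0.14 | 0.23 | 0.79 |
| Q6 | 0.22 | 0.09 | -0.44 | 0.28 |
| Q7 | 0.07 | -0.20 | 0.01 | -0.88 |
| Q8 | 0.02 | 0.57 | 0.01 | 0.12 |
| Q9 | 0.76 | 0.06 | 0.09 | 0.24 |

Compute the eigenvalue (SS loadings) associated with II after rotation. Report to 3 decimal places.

SS loadings for II = (-0.65)² + 0.05² + 0.32² + 0.21² + (-0.14)² + 0.09² + (-0.20)² + 0.57² + 0.06² = 0.4225 + 0.0025 + 0.1024 + 0.0441 + 0.0196 + 0.0081 + 0.0400 + 0.3249 + 0.0036 = 0.9677

0.968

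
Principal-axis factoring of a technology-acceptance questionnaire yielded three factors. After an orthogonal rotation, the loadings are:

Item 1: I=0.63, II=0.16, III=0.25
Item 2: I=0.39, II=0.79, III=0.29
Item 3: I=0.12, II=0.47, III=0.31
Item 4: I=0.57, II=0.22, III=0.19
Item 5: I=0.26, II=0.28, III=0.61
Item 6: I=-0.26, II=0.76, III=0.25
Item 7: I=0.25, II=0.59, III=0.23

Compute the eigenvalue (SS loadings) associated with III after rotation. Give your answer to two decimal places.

0.77

SS loadings for III = 0.25² + 0.29² + 0.31² + 0.19² + 0.61² + 0.25² + 0.23² = 0.0625 + 0.0841 + 0.0961 + 0.0361 + 0.3721 + 0.0625 + 0.0529 = 0.7663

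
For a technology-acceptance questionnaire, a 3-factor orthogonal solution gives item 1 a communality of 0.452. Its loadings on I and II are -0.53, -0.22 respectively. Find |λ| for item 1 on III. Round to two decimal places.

0.35

Under orthogonal rotation h² = Σλ², so λ_III² = h² − (0.3293) = 0.452 − 0.3293 = 0.1227.
|λ| = √0.1227 = 0.3503.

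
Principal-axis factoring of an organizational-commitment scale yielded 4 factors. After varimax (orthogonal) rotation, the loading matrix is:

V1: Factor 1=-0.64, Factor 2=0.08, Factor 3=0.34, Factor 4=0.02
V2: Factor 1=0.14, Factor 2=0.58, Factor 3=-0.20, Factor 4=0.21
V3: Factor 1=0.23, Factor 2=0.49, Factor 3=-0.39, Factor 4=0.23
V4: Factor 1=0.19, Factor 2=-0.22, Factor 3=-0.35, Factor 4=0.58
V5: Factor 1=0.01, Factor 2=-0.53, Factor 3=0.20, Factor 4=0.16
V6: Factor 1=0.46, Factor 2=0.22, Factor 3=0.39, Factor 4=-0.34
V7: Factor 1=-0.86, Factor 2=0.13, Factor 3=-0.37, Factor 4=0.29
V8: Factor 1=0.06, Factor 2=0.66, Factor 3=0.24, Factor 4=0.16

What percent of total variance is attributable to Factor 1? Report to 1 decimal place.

SS loadings for Factor 1 = (-0.64)² + 0.14² + 0.23² + 0.19² + 0.01² + 0.46² + (-0.86)² + 0.06² = 1.4731
With 8 standardized items, total variance = 8. Proportion = 1.4731/8 = 0.1841 → 18.41%.

18.4%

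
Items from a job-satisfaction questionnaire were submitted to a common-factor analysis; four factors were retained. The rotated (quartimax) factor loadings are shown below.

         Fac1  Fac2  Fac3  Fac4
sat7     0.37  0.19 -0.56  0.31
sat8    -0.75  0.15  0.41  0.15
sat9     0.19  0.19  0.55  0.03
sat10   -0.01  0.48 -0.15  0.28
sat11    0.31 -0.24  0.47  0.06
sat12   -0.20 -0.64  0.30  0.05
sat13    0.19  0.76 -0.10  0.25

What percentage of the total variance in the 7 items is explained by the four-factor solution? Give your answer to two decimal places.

52.45%

SS loadings by factor: 0.9078, 1.3699, 1.1276, 0.2665; total = 3.6718.
Total variance with 7 standardized items is 7, so the solution explains 3.6718/7 = 0.5245 = 52.45%.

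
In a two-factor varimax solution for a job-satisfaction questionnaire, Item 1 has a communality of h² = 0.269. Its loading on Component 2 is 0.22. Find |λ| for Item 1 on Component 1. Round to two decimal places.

0.47

Under orthogonal rotation h² = Σλ², so λ_Component 1² = h² − (0.0484) = 0.269 − 0.0484 = 0.2206.
|λ| = √0.2206 = 0.4697.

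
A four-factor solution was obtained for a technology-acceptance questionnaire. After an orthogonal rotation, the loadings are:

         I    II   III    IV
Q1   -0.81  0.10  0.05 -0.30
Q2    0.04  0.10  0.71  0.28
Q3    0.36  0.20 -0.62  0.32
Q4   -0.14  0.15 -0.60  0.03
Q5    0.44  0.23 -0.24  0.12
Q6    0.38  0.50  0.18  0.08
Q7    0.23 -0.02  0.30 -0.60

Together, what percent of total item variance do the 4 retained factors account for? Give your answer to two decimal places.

Communalities: 0.7586, 0.5941, 0.6564, 0.4030, 0.3185, 0.4332, 0.5033; Σh² = 3.6671.
Total variance with 7 standardized items is 7, so the solution explains 3.6671/7 = 0.5239 = 52.39%.

52.39%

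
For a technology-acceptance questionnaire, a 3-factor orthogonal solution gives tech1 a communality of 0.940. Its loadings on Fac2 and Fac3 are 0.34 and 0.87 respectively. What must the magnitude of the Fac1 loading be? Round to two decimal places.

0.26

Under orthogonal rotation h² = Σλ², so λ_Fac1² = h² − (0.8725) = 0.940 − 0.8725 = 0.0675.
|λ| = √0.0675 = 0.2598.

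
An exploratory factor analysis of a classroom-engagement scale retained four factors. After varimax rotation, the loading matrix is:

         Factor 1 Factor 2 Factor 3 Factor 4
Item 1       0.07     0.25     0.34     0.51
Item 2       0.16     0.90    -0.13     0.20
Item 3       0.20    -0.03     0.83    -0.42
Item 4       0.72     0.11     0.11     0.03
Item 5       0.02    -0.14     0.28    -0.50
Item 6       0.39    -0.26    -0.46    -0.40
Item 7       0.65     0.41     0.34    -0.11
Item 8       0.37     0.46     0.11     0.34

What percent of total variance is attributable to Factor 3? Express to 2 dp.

15.64%

SS loadings for Factor 3 = 0.34² + (-0.13)² + 0.83² + 0.11² + 0.28² + (-0.46)² + 0.34² + 0.11² = 1.2512
With 8 standardized items, total variance = 8. Proportion = 1.2512/8 = 0.1564 → 15.64%.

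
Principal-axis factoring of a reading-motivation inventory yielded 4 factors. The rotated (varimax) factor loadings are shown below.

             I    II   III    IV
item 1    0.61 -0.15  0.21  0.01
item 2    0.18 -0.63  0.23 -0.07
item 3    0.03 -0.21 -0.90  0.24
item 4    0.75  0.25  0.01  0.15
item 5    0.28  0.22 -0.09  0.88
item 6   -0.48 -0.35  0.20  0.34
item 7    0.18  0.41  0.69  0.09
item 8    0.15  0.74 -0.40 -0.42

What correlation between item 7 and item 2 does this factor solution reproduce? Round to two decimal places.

r̂ = Σ λ_i·λ_j across factors = (0.18)(0.18) + (0.41)(-0.63) + (0.69)(0.23) + (0.09)(-0.07)
  = +0.0324 -0.2583 +0.1587 -0.0063 = -0.0735

-0.07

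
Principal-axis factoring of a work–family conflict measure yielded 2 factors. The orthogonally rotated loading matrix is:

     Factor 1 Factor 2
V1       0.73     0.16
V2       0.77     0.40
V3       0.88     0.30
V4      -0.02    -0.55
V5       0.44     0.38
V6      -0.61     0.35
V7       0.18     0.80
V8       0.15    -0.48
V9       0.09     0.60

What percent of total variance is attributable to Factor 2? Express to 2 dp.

SS loadings for Factor 2 = 0.16² + 0.40² + 0.30² + (-0.55)² + 0.38² + 0.35² + 0.80² + (-0.48)² + 0.60² = 2.0754
With 9 standardized items, total variance = 9. Proportion = 2.0754/9 = 0.2306 → 23.06%.

23.06%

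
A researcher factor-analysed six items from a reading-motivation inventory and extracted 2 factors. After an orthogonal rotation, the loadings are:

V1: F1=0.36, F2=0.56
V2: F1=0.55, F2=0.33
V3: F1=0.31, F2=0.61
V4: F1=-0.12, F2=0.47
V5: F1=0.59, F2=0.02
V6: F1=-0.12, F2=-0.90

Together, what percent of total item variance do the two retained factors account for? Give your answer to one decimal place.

Communalities: 0.4432, 0.4114, 0.4682, 0.2353, 0.3485, 0.8244; Σh² = 2.7310.
Total variance with 6 standardized items is 6, so the solution explains 2.7310/6 = 0.4552 = 45.52%.

45.5%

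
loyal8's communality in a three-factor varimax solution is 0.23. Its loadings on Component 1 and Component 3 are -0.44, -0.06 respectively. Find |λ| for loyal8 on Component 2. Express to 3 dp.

Under orthogonal rotation h² = Σλ², so λ_Component 2² = h² − (0.1972) = 0.23 − 0.1972 = 0.0328.
|λ| = √0.0328 = 0.1811.

0.181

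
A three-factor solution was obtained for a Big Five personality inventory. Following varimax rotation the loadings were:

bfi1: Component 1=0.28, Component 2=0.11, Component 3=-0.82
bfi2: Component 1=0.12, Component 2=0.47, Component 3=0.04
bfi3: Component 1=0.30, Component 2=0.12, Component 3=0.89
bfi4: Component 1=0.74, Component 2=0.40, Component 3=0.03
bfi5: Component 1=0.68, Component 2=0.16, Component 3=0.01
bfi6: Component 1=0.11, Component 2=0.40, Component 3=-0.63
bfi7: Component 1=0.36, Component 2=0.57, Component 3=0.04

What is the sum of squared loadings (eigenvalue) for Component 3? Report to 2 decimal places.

1.87

SS loadings for Component 3 = (-0.82)² + 0.04² + 0.89² + 0.03² + 0.01² + (-0.63)² + 0.04² = 0.6724 + 0.0016 + 0.7921 + 0.0009 + 0.0001 + 0.3969 + 0.0016 = 1.8656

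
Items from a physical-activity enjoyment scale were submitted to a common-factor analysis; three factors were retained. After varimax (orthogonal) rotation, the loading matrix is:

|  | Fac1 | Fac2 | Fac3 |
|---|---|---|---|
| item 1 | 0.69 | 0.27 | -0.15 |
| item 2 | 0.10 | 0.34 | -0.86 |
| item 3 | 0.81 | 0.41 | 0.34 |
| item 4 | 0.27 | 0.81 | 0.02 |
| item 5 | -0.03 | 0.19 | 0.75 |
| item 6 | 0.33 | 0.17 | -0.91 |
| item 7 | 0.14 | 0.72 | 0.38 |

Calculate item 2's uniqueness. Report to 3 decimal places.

0.135

h² = 0.10² + 0.34² + (-0.86)² = 0.0100 + 0.1156 + 0.7396 = 0.8652
Uniqueness u² = 1 − h² = 1 − 0.8652 = 0.1348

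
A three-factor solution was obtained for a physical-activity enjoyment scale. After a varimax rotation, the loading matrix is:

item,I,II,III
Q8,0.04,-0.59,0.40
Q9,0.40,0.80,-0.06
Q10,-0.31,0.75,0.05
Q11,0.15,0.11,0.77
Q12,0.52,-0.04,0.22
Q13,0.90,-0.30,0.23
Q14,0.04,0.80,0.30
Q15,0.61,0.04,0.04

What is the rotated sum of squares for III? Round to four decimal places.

SS loadings for III = 0.40² + (-0.06)² + 0.05² + 0.77² + 0.22² + 0.23² + 0.30² + 0.04² = 0.1600 + 0.0036 + 0.0025 + 0.5929 + 0.0484 + 0.0529 + 0.0900 + 0.0016 = 0.9519

0.9519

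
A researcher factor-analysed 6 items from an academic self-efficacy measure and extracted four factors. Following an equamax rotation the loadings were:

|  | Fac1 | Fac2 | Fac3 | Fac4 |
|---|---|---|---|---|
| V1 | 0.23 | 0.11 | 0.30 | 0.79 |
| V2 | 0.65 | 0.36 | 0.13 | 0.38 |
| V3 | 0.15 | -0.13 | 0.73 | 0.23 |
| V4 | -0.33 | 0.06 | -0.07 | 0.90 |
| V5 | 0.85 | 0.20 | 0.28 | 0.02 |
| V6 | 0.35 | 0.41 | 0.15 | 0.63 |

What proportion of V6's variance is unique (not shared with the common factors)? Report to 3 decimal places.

h² = 0.35² + 0.41² + 0.15² + 0.63² = 0.1225 + 0.1681 + 0.0225 + 0.3969 = 0.7100
Uniqueness u² = 1 − h² = 1 − 0.7100 = 0.2900

0.290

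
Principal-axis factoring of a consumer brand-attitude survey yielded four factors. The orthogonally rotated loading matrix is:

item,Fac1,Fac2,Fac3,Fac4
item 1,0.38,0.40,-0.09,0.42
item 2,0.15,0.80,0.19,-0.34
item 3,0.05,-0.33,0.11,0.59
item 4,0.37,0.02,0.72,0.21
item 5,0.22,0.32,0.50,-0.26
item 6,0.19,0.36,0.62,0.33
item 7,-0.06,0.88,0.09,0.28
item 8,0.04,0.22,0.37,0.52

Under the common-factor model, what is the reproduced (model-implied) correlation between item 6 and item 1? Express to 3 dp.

0.299

r̂ = Σ λ_i·λ_j across factors = (0.19)(0.38) + (0.36)(0.40) + (0.62)(-0.09) + (0.33)(0.42)
  = +0.0722 +0.1440 -0.0558 +0.1386 = 0.2990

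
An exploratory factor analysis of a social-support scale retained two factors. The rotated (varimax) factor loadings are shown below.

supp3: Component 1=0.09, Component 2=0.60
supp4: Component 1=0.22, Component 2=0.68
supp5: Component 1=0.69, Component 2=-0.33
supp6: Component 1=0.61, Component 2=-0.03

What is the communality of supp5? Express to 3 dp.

0.585

h² = 0.69² + (-0.33)² = 0.4761 + 0.1089 = 0.5850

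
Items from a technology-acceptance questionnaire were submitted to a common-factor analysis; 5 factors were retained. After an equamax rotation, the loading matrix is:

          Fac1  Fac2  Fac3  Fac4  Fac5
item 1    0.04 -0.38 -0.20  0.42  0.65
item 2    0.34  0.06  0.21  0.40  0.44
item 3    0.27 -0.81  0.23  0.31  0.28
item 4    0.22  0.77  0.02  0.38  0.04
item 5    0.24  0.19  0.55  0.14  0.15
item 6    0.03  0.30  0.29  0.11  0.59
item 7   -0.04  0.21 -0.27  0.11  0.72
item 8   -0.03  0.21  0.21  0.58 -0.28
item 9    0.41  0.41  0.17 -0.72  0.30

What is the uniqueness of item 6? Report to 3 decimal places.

h² = 0.03² + 0.30² + 0.29² + 0.11² + 0.59² = 0.0009 + 0.0900 + 0.0841 + 0.0121 + 0.3481 = 0.5352
Uniqueness u² = 1 − h² = 1 − 0.5352 = 0.4648

0.465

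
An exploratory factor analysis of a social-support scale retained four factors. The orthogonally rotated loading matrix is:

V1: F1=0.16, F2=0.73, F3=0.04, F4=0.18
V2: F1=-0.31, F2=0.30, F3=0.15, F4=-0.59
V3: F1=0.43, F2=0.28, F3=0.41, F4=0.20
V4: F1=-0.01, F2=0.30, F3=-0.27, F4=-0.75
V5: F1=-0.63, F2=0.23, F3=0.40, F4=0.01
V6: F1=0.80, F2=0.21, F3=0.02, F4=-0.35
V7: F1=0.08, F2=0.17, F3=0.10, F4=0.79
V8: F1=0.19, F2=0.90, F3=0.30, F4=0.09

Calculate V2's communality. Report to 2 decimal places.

h² = (-0.31)² + 0.30² + 0.15² + (-0.59)² = 0.0961 + 0.0900 + 0.0225 + 0.3481 = 0.5567

0.56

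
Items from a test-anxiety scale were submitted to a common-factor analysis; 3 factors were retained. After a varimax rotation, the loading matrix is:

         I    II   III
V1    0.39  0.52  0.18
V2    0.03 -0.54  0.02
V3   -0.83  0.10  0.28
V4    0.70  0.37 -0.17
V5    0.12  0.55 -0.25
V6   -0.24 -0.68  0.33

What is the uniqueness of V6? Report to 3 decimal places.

h² = (-0.24)² + (-0.68)² + 0.33² = 0.0576 + 0.4624 + 0.1089 = 0.6289
Uniqueness u² = 1 − h² = 1 − 0.6289 = 0.3711

0.371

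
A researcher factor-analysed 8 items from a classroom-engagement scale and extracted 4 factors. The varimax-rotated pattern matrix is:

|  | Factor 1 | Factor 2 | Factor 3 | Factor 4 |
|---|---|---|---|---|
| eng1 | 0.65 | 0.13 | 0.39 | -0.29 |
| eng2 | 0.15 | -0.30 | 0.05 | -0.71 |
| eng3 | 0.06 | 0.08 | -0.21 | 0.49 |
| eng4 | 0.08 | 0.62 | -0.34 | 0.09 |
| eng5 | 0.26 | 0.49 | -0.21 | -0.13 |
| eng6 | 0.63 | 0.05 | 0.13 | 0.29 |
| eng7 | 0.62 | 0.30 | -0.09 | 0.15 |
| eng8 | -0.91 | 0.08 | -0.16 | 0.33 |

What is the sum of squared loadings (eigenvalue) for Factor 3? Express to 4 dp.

0.4090

SS loadings for Factor 3 = 0.39² + 0.05² + (-0.21)² + (-0.34)² + (-0.21)² + 0.13² + (-0.09)² + (-0.16)² = 0.1521 + 0.0025 + 0.0441 + 0.1156 + 0.0441 + 0.0169 + 0.0081 + 0.0256 = 0.4090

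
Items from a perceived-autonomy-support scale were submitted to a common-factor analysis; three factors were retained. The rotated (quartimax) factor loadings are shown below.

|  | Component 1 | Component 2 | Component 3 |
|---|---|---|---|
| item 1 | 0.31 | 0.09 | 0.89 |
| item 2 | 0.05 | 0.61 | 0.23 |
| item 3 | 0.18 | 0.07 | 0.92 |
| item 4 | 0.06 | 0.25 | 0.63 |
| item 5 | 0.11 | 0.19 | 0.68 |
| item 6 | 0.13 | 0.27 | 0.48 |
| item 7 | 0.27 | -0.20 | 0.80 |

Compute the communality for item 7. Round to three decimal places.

0.753

h² = 0.27² + (-0.20)² + 0.80² = 0.0729 + 0.0400 + 0.6400 = 0.7529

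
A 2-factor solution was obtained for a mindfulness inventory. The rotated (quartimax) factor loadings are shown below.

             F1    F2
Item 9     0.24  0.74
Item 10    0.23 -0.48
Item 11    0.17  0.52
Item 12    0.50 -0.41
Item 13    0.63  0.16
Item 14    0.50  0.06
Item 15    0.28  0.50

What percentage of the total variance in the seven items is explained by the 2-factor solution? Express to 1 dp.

SS loadings by factor: 1.1147, 1.4957; total = 2.6104.
Total variance with 7 standardized items is 7, so the solution explains 2.6104/7 = 0.3729 = 37.29%.

37.3%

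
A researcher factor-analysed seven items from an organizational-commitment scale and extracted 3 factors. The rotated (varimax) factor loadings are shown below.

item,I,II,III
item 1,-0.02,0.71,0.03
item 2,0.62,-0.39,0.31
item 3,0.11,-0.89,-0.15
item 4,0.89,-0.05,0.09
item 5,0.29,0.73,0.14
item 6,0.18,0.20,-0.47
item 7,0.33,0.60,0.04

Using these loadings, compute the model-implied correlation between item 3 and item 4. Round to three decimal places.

0.129

r̂ = Σ λ_i·λ_j across factors = (0.11)(0.89) + (-0.89)(-0.05) + (-0.15)(0.09)
  = +0.0979 +0.0445 -0.0135 = 0.1289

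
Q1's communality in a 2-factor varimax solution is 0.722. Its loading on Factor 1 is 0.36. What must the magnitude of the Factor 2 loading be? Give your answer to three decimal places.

Under orthogonal rotation h² = Σλ², so λ_Factor 2² = h² − (0.1296) = 0.722 − 0.1296 = 0.5924.
|λ| = √0.5924 = 0.7697.

0.770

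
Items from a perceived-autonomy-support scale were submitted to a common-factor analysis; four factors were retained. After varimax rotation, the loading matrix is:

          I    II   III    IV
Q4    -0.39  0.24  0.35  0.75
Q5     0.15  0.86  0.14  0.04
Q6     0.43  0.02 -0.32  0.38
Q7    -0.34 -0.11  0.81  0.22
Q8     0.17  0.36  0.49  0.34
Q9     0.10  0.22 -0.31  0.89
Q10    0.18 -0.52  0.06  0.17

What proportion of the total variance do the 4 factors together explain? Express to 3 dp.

0.677

SS loadings by factor: 0.5464, 1.2581, 1.2404, 1.6935; total = 4.7384.
Total variance with 7 standardized items is 7, so the solution explains 4.7384/7 = 0.6769.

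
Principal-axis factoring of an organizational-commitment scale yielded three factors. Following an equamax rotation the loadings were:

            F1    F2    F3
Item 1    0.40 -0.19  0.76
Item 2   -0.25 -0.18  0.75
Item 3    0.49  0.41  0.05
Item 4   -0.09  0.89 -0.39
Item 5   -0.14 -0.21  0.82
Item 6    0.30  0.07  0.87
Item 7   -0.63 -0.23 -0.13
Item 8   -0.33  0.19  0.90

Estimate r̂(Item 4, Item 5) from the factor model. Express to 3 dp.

-0.494

r̂ = Σ λ_i·λ_j across factors = (-0.09)(-0.14) + (0.89)(-0.21) + (-0.39)(0.82)
  = +0.0126 -0.1869 -0.3198 = -0.4941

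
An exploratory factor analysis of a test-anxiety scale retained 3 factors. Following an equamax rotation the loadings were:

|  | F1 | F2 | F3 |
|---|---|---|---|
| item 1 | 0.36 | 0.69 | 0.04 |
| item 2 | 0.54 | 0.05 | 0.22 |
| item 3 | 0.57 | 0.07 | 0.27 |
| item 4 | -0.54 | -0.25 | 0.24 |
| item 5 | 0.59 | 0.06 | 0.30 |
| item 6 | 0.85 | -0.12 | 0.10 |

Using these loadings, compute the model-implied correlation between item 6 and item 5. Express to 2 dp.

r̂ = Σ λ_i·λ_j across factors = (0.85)(0.59) + (-0.12)(0.06) + (0.10)(0.30)
  = +0.5015 -0.0072 +0.0300 = 0.5243

0.52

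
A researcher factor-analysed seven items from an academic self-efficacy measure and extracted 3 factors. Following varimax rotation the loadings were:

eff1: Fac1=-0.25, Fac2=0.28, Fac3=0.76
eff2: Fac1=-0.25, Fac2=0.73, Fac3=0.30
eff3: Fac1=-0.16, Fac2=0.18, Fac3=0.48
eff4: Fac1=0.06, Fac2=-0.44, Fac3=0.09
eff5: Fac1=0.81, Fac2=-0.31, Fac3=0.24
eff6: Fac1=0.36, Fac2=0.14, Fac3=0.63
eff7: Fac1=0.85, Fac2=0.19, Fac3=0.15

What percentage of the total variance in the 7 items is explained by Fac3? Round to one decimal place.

SS loadings for Fac3 = 0.76² + 0.30² + 0.48² + 0.09² + 0.24² + 0.63² + 0.15² = 1.3831
With 7 standardized items, total variance = 7. Proportion = 1.3831/7 = 0.1976 → 19.76%.

19.8%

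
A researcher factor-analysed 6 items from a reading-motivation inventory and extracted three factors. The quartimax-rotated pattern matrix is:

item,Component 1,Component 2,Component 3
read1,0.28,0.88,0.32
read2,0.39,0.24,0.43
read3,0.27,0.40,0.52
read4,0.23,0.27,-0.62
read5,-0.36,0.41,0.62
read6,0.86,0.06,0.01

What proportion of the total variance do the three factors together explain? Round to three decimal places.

0.631

Communalities: 0.9552, 0.3946, 0.5033, 0.5102, 0.6821, 0.7433; Σh² = 3.7887.
Total variance with 6 standardized items is 6, so the solution explains 3.7887/6 = 0.6314.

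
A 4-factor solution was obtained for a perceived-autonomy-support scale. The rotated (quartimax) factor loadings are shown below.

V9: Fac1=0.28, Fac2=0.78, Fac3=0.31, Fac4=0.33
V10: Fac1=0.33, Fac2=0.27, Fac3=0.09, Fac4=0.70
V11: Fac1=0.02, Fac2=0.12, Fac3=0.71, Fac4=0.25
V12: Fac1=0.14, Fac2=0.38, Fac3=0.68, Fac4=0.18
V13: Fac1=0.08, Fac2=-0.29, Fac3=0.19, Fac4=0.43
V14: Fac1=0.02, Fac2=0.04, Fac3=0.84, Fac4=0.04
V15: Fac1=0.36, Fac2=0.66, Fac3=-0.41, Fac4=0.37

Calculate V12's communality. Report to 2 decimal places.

0.66

h² = 0.14² + 0.38² + 0.68² + 0.18² = 0.0196 + 0.1444 + 0.4624 + 0.0324 = 0.6588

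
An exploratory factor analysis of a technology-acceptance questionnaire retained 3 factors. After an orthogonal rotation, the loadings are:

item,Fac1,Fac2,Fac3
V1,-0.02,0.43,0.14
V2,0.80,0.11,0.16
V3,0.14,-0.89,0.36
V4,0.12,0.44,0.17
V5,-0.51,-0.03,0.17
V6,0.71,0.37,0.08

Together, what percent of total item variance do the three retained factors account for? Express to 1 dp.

50.0%

Communalities: 0.2049, 0.6777, 0.9413, 0.2369, 0.2899, 0.6474; Σh² = 2.9981.
Total variance with 6 standardized items is 6, so the solution explains 2.9981/6 = 0.4997 = 49.97%.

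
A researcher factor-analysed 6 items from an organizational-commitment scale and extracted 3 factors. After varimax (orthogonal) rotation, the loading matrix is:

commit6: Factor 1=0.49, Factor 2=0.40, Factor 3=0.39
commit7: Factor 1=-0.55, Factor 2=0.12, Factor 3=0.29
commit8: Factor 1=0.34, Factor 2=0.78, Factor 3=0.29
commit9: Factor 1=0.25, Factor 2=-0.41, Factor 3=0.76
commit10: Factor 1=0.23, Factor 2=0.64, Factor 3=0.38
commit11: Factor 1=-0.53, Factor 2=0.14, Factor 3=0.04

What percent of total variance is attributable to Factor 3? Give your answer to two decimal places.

17.40%

SS loadings for Factor 3 = 0.39² + 0.29² + 0.29² + 0.76² + 0.38² + 0.04² = 1.0439
With 6 standardized items, total variance = 6. Proportion = 1.0439/6 = 0.1740 → 17.40%.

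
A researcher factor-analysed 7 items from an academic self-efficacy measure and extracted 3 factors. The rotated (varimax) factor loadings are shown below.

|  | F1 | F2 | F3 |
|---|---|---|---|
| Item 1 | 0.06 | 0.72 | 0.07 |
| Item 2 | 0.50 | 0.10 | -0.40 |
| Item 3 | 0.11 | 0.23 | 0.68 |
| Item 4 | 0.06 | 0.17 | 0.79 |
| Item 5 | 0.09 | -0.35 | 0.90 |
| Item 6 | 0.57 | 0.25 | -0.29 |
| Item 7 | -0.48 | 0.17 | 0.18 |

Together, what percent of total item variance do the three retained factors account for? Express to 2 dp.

Communalities: 0.5269, 0.4200, 0.5274, 0.6566, 0.9406, 0.4715, 0.2917; Σh² = 3.8347.
Total variance with 7 standardized items is 7, so the solution explains 3.8347/7 = 0.5478 = 54.78%.

54.78%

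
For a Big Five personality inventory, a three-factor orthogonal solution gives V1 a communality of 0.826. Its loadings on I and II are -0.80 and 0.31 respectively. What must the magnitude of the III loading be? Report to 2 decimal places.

0.30

Under orthogonal rotation h² = Σλ², so λ_III² = h² − (0.7361) = 0.826 − 0.7361 = 0.0899.
|λ| = √0.0899 = 0.2998.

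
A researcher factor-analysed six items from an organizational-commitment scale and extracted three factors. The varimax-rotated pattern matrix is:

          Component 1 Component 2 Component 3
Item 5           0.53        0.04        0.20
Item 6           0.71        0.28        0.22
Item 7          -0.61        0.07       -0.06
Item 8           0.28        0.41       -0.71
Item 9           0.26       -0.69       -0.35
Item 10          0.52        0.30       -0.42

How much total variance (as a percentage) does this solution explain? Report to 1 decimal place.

54.8%

SS loadings by factor: 1.5735, 0.8191, 0.8950; total = 3.2876.
Total variance with 6 standardized items is 6, so the solution explains 3.2876/6 = 0.5479 = 54.79%.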